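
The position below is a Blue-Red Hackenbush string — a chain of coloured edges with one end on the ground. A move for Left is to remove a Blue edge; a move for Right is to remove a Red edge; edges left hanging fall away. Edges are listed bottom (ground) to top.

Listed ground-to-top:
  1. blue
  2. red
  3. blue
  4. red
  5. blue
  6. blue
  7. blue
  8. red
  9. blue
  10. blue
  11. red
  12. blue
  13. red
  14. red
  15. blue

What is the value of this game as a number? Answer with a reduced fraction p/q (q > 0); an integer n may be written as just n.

Prefix values for blue red blue red blue blue blue red blue blue red blue red red blue via {L|R} + simplicity:
edge 1 of 15 (blue): { 0 | (no moves) } = 1
edge 2 of 15 (red): { 0 | 1 } = 1/2
edge 3 of 15 (blue): { 0; 1/2 | 1 } = 3/4
edge 4 of 15 (red): { 0; 1/2 | 3/4; 1 } = 5/8
edge 5 of 15 (blue): { 0; 1/2; 5/8 | 3/4; 1 } = 11/16
edge 6 of 15 (blue): { 0; 1/2; 5/8; 11/16 | 3/4; 1 } = 23/32
edge 7 of 15 (blue): { 0; 1/2; 5/8; 11/16; 23/32 | 3/4; 1 } = 47/64
edge 8 of 15 (red): { 0; 1/2; 5/8; 11/16; 23/32 | 47/64; 3/4; 1 } = 93/128
edge 9 of 15 (blue): { 0; 1/2; 5/8; 11/16; 23/32; 93/128 | 47/64; 3/4; 1 } = 187/256
edge 10 of 15 (blue): { 0; 1/2; 5/8; 11/16; 23/32; 93/128; 187/256 | 47/64; 3/4; 1 } = 375/512
edge 11 of 15 (red): { 0; 1/2; 5/8; 11/16; 23/32; 93/128; 187/256 | 375/512; 47/64; 3/4; 1 } = 749/1024
edge 12 of 15 (blue): { 0; 1/2; 5/8; 11/16; 23/32; 93/128; 187/256; 749/1024 | 375/512; 47/64; 3/4; 1 } = 1499/2048
edge 13 of 15 (red): { 0; 1/2; 5/8; 11/16; 23/32; 93/128; 187/256; 749/1024 | 1499/2048; 375/512; 47/64; 3/4; 1 } = 2997/4096
edge 14 of 15 (red): { 0; 1/2; 5/8; 11/16; 23/32; 93/128; 187/256; 749/1024 | 2997/4096; 1499/2048; 375/512; 47/64; 3/4; 1 } = 5993/8192
edge 15 of 15 (blue): { 0; 1/2; 5/8; 11/16; 23/32; 93/128; 187/256; 749/1024; 5993/8192 | 2997/4096; 1499/2048; 375/512; 47/64; 3/4; 1 } = 11987/16384

11987/16384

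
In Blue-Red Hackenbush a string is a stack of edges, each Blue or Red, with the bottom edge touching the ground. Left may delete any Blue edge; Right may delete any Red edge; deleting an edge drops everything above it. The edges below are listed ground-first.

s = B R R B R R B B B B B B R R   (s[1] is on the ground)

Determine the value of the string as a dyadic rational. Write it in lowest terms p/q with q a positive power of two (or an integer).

2553/8192

Build val(s[:k]) for k = 1..14, string s = B R R B R R B B B B B B R R.
step 1: add B to get B; options L={ 0 } R={ ∅ } => 1
step 2: add R to get BR; options L={ 0 } R={ 1 } => 1/2
step 3: add R to get BRR; options L={ 0 } R={ 1/2, 1 } => 1/4
step 4: add B to get BRRB; options L={ 0, 1/4 } R={ 1/2, 1 } => 3/8
step 5: add R to get BRRBR; options L={ 0, 1/4 } R={ 3/8, 1/2, 1 } => 5/16
step 6: add R to get BRRBRR; options L={ 0, 1/4 } R={ 5/16, 3/8, 1/2, 1 } => 9/32
step 7: add B to get BRRBRRB; options L={ 0, 1/4, 9/32 } R={ 5/16, 3/8, 1/2, 1 } => 19/64
step 8: add B to get BRRBRRBB; options L={ 0, 1/4, 9/32, 19/64 } R={ 5/16, 3/8, 1/2, 1 } => 39/128
step 9: add B to get BRRBRRBBB; options L={ 0, 1/4, 9/32, 19/64, 39/128 } R={ 5/16, 3/8, 1/2, 1 } => 79/256
step 10: add B to get BRRBRRBBBB; options L={ 0, 1/4, 9/32, 19/64, 39/128, 79/256 } R={ 5/16, 3/8, 1/2, 1 } => 159/512
step 11: add B to get BRRBRRBBBBB; options L={ 0, 1/4, 9/32, 19/64, 39/128, 79/256, 159/512 } R={ 5/16, 3/8, 1/2, 1 } => 319/1024
step 12: add B to get BRRBRRBBBBBB; options L={ 0, 1/4, 9/32, 19/64, 39/128, 79/256, 159/512, 319/1024 } R={ 5/16, 3/8, 1/2, 1 } => 639/2048
step 13: add R to get BRRBRRBBBBBBR; options L={ 0, 1/4, 9/32, 19/64, 39/128, 79/256, 159/512, 319/1024 } R={ 639/2048, 5/16, 3/8, 1/2, 1 } => 1277/4096
step 14: add R to get BRRBRRBBBBBBRR; options L={ 0, 1/4, 9/32, 19/64, 39/128, 79/256, 159/512, 319/1024 } R={ 1277/4096, 639/2048, 5/16, 3/8, 1/2, 1 } => 2553/8192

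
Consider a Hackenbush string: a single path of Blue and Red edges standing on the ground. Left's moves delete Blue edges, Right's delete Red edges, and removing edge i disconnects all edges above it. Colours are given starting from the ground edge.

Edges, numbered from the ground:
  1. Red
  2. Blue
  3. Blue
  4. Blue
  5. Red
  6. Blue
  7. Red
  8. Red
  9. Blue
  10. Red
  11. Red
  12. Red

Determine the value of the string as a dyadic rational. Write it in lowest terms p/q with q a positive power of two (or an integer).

1 of 12 · R · max L −∞ · min R 0 → -1
2 of 12 · RB · max L -1 · min R 0 → -1/2
3 of 12 · RBB · max L -1/2 · min R 0 → -1/4
4 of 12 · RBBB · max L -1/4 · min R 0 → -1/8
5 of 12 · RBBBR · max L -1/4 · min R -1/8 → -3/16
6 of 12 · RBBBRB · max L -3/16 · min R -1/8 → -5/32
7 of 12 · RBBBRBR · max L -3/16 · min R -5/32 → -11/64
8 of 12 · RBBBRBRR · max L -3/16 · min R -11/64 → -23/128
9 of 12 · RBBBRBRRB · max L -23/128 · min R -11/64 → -45/256
10 of 12 · RBBBRBRRBR · max L -23/128 · min R -45/256 → -91/512
11 of 12 · RBBBRBRRBRR · max L -23/128 · min R -91/512 → -183/1024
12 of 12 · RBBBRBRRBRRR · max L -23/128 · min R -183/1024 → -367/2048

-367/2048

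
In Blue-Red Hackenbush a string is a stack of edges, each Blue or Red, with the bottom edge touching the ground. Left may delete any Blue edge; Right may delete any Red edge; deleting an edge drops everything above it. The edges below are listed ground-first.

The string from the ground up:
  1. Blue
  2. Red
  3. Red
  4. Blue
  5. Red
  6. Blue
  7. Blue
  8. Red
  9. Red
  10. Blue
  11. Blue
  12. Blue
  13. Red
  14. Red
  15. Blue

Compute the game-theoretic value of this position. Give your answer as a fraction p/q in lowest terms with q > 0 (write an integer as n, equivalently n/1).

5747/16384

Prefix values for Blue Red Red Blue Red Blue Blue Red Red Blue Blue Blue Red Red Blue via {L|R} + simplicity:
step 1: add Blue to get B; options L={ 0 } R={ (no moves) } so 1
step 2: add Red to get BR; options L={ 0 } R={ 1 } so 1/2
step 3: add Red to get BRR; options L={ 0 } R={ 1/2; 1 } so 1/4
step 4: add Blue to get BRRB; options L={ 0; 1/4 } R={ 1/2; 1 } so 3/8
step 5: add Red to get BRRBR; options L={ 0; 1/4 } R={ 3/8; 1/2; 1 } so 5/16
step 6: add Blue to get BRRBRB; options L={ 0; 1/4; 5/16 } R={ 3/8; 1/2; 1 } so 11/32
step 7: add Blue to get BRRBRBB; options L={ 0; 1/4; 5/16; 11/32 } R={ 3/8; 1/2; 1 } so 23/64
step 8: add Red to get BRRBRBBR; options L={ 0; 1/4; 5/16; 11/32 } R={ 23/64; 3/8; 1/2; 1 } so 45/128
step 9: add Red to get BRRBRBBRR; options L={ 0; 1/4; 5/16; 11/32 } R={ 45/128; 23/64; 3/8; 1/2; 1 } so 89/256
step 10: add Blue to get BRRBRBBRRB; options L={ 0; 1/4; 5/16; 11/32; 89/256 } R={ 45/128; 23/64; 3/8; 1/2; 1 } so 179/512
step 11: add Blue to get BRRBRBBRRBB; options L={ 0; 1/4; 5/16; 11/32; 89/256; 179/512 } R={ 45/128; 23/64; 3/8; 1/2; 1 } so 359/1024
step 12: add Blue to get BRRBRBBRRBBB; options L={ 0; 1/4; 5/16; 11/32; 89/256; 179/512; 359/1024 } R={ 45/128; 23/64; 3/8; 1/2; 1 } so 719/2048
step 13: add Red to get BRRBRBBRRBBBR; options L={ 0; 1/4; 5/16; 11/32; 89/256; 179/512; 359/1024 } R={ 719/2048; 45/128; 23/64; 3/8; 1/2; 1 } so 1437/4096
step 14: add Red to get BRRBRBBRRBBBRR; options L={ 0; 1/4; 5/16; 11/32; 89/256; 179/512; 359/1024 } R={ 1437/4096; 719/2048; 45/128; 23/64; 3/8; 1/2; 1 } so 2873/8192
step 15: add Blue to get BRRBRBBRRBBBRRB; options L={ 0; 1/4; 5/16; 11/32; 89/256; 179/512; 359/1024; 2873/8192 } R={ 1437/4096; 719/2048; 45/128; 23/64; 3/8; 1/2; 1 } so 5747/16384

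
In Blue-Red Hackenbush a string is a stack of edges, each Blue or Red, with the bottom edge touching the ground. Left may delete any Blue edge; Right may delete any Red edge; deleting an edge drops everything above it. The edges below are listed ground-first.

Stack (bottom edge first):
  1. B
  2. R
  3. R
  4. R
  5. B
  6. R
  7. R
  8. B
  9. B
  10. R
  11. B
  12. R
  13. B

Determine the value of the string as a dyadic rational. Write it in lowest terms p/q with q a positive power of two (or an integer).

619/4096

1 of 13 · B · max L 0 · min R +∞ -> 1
2 of 13 · BR · max L 0 · min R 1 -> 1/2
3 of 13 · BRR · max L 0 · min R 1/2 -> 1/4
4 of 13 · BRRR · max L 0 · min R 1/4 -> 1/8
5 of 13 · BRRRB · max L 1/8 · min R 1/4 -> 3/16
6 of 13 · BRRRBR · max L 1/8 · min R 3/16 -> 5/32
7 of 13 · BRRRBRR · max L 1/8 · min R 5/32 -> 9/64
8 of 13 · BRRRBRRB · max L 9/64 · min R 5/32 -> 19/128
9 of 13 · BRRRBRRBB · max L 19/128 · min R 5/32 -> 39/256
10 of 13 · BRRRBRRBBR · max L 19/128 · min R 39/256 -> 77/512
11 of 13 · BRRRBRRBBRB · max L 77/512 · min R 39/256 -> 155/1024
12 of 13 · BRRRBRRBBRBR · max L 77/512 · min R 155/1024 -> 309/2048
13 of 13 · BRRRBRRBBRBRB · max L 309/2048 · min R 155/1024 -> 619/4096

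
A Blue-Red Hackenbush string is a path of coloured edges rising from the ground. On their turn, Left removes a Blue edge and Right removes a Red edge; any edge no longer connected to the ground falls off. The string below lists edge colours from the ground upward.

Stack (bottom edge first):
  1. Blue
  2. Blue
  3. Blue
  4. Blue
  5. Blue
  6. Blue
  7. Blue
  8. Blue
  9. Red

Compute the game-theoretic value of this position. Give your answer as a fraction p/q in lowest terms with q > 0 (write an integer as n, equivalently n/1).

15/2

G(B) = { 0 | · } → 1
G(BB) = { 0 1 | · } → 2
G(BBB) = { 0 1 2 | · } → 3
G(BBBB) = { 0 1 2 3 | · } → 4
G(BBBBB) = { 0 1 2 3 4 | · } → 5
G(BBBBBB) = { 0 1 2 3 4 5 | · } → 6
G(BBBBBBB) = { 0 1 2 3 4 5 6 | · } → 7
G(BBBBBBBB) = { 0 1 2 3 4 5 6 7 | · } → 8
G(BBBBBBBBR) = { 0 1 2 3 4 5 6 7 | 8 } → 15/2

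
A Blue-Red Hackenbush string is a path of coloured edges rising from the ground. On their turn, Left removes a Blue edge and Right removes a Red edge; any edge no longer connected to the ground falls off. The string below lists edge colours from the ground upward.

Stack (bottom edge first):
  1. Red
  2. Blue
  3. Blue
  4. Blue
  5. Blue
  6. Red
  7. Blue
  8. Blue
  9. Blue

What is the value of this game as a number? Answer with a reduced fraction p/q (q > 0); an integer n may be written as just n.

-17/256

Recurse on prefixes of the 9-edge string Red Blue Blue Blue Blue Red Blue Blue Blue:
edge 1 of 9 (Red): { · | 0 } gives -1
edge 2 of 9 (Blue): { -1 | 0 } gives -1/2
edge 3 of 9 (Blue): { -1 -1/2 | 0 } gives -1/4
edge 4 of 9 (Blue): { -1 -1/2 -1/4 | 0 } gives -1/8
edge 5 of 9 (Blue): { -1 -1/2 -1/4 -1/8 | 0 } gives -1/16
edge 6 of 9 (Red): { -1 -1/2 -1/4 -1/8 | -1/16 0 } gives -3/32
edge 7 of 9 (Blue): { -1 -1/2 -1/4 -1/8 -3/32 | -1/16 0 } gives -5/64
edge 8 of 9 (Blue): { -1 -1/2 -1/4 -1/8 -3/32 -5/64 | -1/16 0 } gives -9/128
edge 9 of 9 (Blue): { -1 -1/2 -1/4 -1/8 -3/32 -5/64 -9/128 | -1/16 0 } gives -17/256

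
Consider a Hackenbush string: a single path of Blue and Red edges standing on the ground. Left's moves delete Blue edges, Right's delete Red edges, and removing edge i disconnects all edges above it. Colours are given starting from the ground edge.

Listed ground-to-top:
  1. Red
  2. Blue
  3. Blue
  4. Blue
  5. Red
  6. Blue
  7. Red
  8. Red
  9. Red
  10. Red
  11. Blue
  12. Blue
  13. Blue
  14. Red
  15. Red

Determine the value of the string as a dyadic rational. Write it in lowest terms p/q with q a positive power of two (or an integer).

-3015/16384

Build v(s[:k]) for k = 1..15, string s = Red Blue Blue Blue Red Blue Red Red Red Red Blue Blue Blue Red Red.
R: Left { — }, Right { 0 } ⇒ simplest -1
RB: Left { -1 }, Right { 0 } ⇒ simplest -1/2
RBB: Left { -1; -1/2 }, Right { 0 } ⇒ simplest -1/4
RBBB: Left { -1; -1/2; -1/4 }, Right { 0 } ⇒ simplest -1/8
RBBBR: Left { -1; -1/2; -1/4 }, Right { -1/8; 0 } ⇒ simplest -3/16
RBBBRB: Left { -1; -1/2; -1/4; -3/16 }, Right { -1/8; 0 } ⇒ simplest -5/32
RBBBRBR: Left { -1; -1/2; -1/4; -3/16 }, Right { -5/32; -1/8; 0 } ⇒ simplest -11/64
RBBBRBRR: Left { -1; -1/2; -1/4; -3/16 }, Right { -11/64; -5/32; -1/8; 0 } ⇒ simplest -23/128
RBBBRBRRR: Left { -1; -1/2; -1/4; -3/16 }, Right { -23/128; -11/64; -5/32; -1/8; 0 } ⇒ simplest -47/256
RBBBRBRRRR: Left { -1; -1/2; -1/4; -3/16 }, Right { -47/256; -23/128; -11/64; -5/32; -1/8; 0 } ⇒ simplest -95/512
RBBBRBRRRRB: Left { -1; -1/2; -1/4; -3/16; -95/512 }, Right { -47/256; -23/128; -11/64; -5/32; -1/8; 0 } ⇒ simplest -189/1024
RBBBRBRRRRBB: Left { -1; -1/2; -1/4; -3/16; -95/512; -189/1024 }, Right { -47/256; -23/128; -11/64; -5/32; -1/8; 0 } ⇒ simplest -377/2048
RBBBRBRRRRBBB: Left { -1; -1/2; -1/4; -3/16; -95/512; -189/1024; -377/2048 }, Right { -47/256; -23/128; -11/64; -5/32; -1/8; 0 } ⇒ simplest -753/4096
RBBBRBRRRRBBBR: Left { -1; -1/2; -1/4; -3/16; -95/512; -189/1024; -377/2048 }, Right { -753/4096; -47/256; -23/128; -11/64; -5/32; -1/8; 0 } ⇒ simplest -1507/8192
RBBBRBRRRRBBBRR: Left { -1; -1/2; -1/4; -3/16; -95/512; -189/1024; -377/2048 }, Right { -1507/8192; -753/4096; -47/256; -23/128; -11/64; -5/32; -1/8; 0 } ⇒ simplest -3015/16384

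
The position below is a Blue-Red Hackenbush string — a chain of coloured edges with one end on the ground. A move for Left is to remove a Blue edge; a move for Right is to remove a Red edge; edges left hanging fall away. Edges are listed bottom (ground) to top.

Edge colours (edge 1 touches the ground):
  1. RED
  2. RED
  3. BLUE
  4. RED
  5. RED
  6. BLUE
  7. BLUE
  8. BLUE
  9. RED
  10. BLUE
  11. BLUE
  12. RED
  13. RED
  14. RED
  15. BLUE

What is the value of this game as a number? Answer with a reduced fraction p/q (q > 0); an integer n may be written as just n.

-14493/8192

Prefix values for RED RED BLUE RED RED BLUE BLUE BLUE RED BLUE BLUE RED RED RED BLUE via {L|R} + simplicity:
val_1 [R]  L=[none]  R=[0]  = -1
val_2 [RR]  L=[none]  R=[-1 0]  = -2
val_3 [RRB]  L=[-2]  R=[-1 0]  = -3/2
val_4 [RRBR]  L=[-2]  R=[-3/2 -1 0]  = -7/4
val_5 [RRBRR]  L=[-2]  R=[-7/4 -3/2 -1 0]  = -15/8
val_6 [RRBRRB]  L=[-2 -15/8]  R=[-7/4 -3/2 -1 0]  = -29/16
val_7 [RRBRRBB]  L=[-2 -15/8 -29/16]  R=[-7/4 -3/2 -1 0]  = -57/32
val_8 [RRBRRBBB]  L=[-2 -15/8 -29/16 -57/32]  R=[-7/4 -3/2 -1 0]  = -113/64
val_9 [RRBRRBBBR]  L=[-2 -15/8 -29/16 -57/32]  R=[-113/64 -7/4 -3/2 -1 0]  = -227/128
val_10 [RRBRRBBBRB]  L=[-2 -15/8 -29/16 -57/32 -227/128]  R=[-113/64 -7/4 -3/2 -1 0]  = -453/256
val_11 [RRBRRBBBRBB]  L=[-2 -15/8 -29/16 -57/32 -227/128 -453/256]  R=[-113/64 -7/4 -3/2 -1 0]  = -905/512
val_12 [RRBRRBBBRBBR]  L=[-2 -15/8 -29/16 -57/32 -227/128 -453/256]  R=[-905/512 -113/64 -7/4 -3/2 -1 0]  = -1811/1024
val_13 [RRBRRBBBRBBRR]  L=[-2 -15/8 -29/16 -57/32 -227/128 -453/256]  R=[-1811/1024 -905/512 -113/64 -7/4 -3/2 -1 0]  = -3623/2048
val_14 [RRBRRBBBRBBRRR]  L=[-2 -15/8 -29/16 -57/32 -227/128 -453/256]  R=[-3623/2048 -1811/1024 -905/512 -113/64 -7/4 -3/2 -1 0]  = -7247/4096
val_15 [RRBRRBBBRBBRRRB]  L=[-2 -15/8 -29/16 -57/32 -227/128 -453/256 -7247/4096]  R=[-3623/2048 -1811/1024 -905/512 -113/64 -7/4 -3/2 -1 0]  = -14493/8192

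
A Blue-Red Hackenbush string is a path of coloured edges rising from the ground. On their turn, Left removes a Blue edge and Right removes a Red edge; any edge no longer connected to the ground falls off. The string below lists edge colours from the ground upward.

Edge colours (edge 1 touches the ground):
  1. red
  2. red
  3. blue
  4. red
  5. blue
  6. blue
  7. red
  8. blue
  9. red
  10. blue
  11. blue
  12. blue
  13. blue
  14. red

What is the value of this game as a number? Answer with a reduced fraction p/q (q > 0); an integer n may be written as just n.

-6467/4096

Prefix values for red red blue red blue blue red blue red blue blue blue blue red via {L|R} + simplicity:
val_1 [r]  L=[(no moves)]  R=[0]  — -1
val_2 [rr]  L=[(no moves)]  R=[-1 0]  — -2
val_3 [rrb]  L=[-2]  R=[-1 0]  — -3/2
val_4 [rrbr]  L=[-2]  R=[-3/2 -1 0]  — -7/4
val_5 [rrbrb]  L=[-2 -7/4]  R=[-3/2 -1 0]  — -13/8
val_6 [rrbrbb]  L=[-2 -7/4 -13/8]  R=[-3/2 -1 0]  — -25/16
val_7 [rrbrbbr]  L=[-2 -7/4 -13/8]  R=[-25/16 -3/2 -1 0]  — -51/32
val_8 [rrbrbbrb]  L=[-2 -7/4 -13/8 -51/32]  R=[-25/16 -3/2 -1 0]  — -101/64
val_9 [rrbrbbrbr]  L=[-2 -7/4 -13/8 -51/32]  R=[-101/64 -25/16 -3/2 -1 0]  — -203/128
val_10 [rrbrbbrbrb]  L=[-2 -7/4 -13/8 -51/32 -203/128]  R=[-101/64 -25/16 -3/2 -1 0]  — -405/256
val_11 [rrbrbbrbrbb]  L=[-2 -7/4 -13/8 -51/32 -203/128 -405/256]  R=[-101/64 -25/16 -3/2 -1 0]  — -809/512
val_12 [rrbrbbrbrbbb]  L=[-2 -7/4 -13/8 -51/32 -203/128 -405/256 -809/512]  R=[-101/64 -25/16 -3/2 -1 0]  — -1617/1024
val_13 [rrbrbbrbrbbbb]  L=[-2 -7/4 -13/8 -51/32 -203/128 -405/256 -809/512 -1617/1024]  R=[-101/64 -25/16 -3/2 -1 0]  — -3233/2048
val_14 [rrbrbbrbrbbbbr]  L=[-2 -7/4 -13/8 -51/32 -203/128 -405/256 -809/512 -1617/1024]  R=[-3233/2048 -101/64 -25/16 -3/2 -1 0]  — -6467/4096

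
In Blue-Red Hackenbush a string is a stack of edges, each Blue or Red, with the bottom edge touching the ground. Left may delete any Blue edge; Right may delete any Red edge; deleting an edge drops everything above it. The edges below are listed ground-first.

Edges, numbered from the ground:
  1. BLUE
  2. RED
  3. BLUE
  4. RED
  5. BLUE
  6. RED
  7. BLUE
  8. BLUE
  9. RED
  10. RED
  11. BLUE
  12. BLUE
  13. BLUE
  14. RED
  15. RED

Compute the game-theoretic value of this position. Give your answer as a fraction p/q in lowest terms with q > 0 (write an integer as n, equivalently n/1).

11065/16384

edge 1 of 15 (BLUE): { 0 | — } = 1
edge 2 of 15 (RED): { 0 | 1 } = 1/2
edge 3 of 15 (BLUE): { 0; 1/2 | 1 } = 3/4
edge 4 of 15 (RED): { 0; 1/2 | 3/4; 1 } = 5/8
edge 5 of 15 (BLUE): { 0; 1/2; 5/8 | 3/4; 1 } = 11/16
edge 6 of 15 (RED): { 0; 1/2; 5/8 | 11/16; 3/4; 1 } = 21/32
edge 7 of 15 (BLUE): { 0; 1/2; 5/8; 21/32 | 11/16; 3/4; 1 } = 43/64
edge 8 of 15 (BLUE): { 0; 1/2; 5/8; 21/32; 43/64 | 11/16; 3/4; 1 } = 87/128
edge 9 of 15 (RED): { 0; 1/2; 5/8; 21/32; 43/64 | 87/128; 11/16; 3/4; 1 } = 173/256
edge 10 of 15 (RED): { 0; 1/2; 5/8; 21/32; 43/64 | 173/256; 87/128; 11/16; 3/4; 1 } = 345/512
edge 11 of 15 (BLUE): { 0; 1/2; 5/8; 21/32; 43/64; 345/512 | 173/256; 87/128; 11/16; 3/4; 1 } = 691/1024
edge 12 of 15 (BLUE): { 0; 1/2; 5/8; 21/32; 43/64; 345/512; 691/1024 | 173/256; 87/128; 11/16; 3/4; 1 } = 1383/2048
edge 13 of 15 (BLUE): { 0; 1/2; 5/8; 21/32; 43/64; 345/512; 691/1024; 1383/2048 | 173/256; 87/128; 11/16; 3/4; 1 } = 2767/4096
edge 14 of 15 (RED): { 0; 1/2; 5/8; 21/32; 43/64; 345/512; 691/1024; 1383/2048 | 2767/4096; 173/256; 87/128; 11/16; 3/4; 1 } = 5533/8192
edge 15 of 15 (RED): { 0; 1/2; 5/8; 21/32; 43/64; 345/512; 691/1024; 1383/2048 | 5533/8192; 2767/4096; 173/256; 87/128; 11/16; 3/4; 1 } = 11065/16384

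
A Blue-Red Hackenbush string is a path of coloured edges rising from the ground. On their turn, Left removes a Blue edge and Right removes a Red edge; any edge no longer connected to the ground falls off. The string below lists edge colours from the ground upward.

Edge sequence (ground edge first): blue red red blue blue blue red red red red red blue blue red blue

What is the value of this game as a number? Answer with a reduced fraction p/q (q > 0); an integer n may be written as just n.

G(b) = { 0 | none } gives 1
G(br) = { 0 | 1 } gives 1/2
G(brr) = { 0 | 1/2 1 } gives 1/4
G(brrb) = { 0 1/4 | 1/2 1 } gives 3/8
G(brrbb) = { 0 1/4 3/8 | 1/2 1 } gives 7/16
G(brrbbb) = { 0 1/4 3/8 7/16 | 1/2 1 } gives 15/32
G(brrbbbr) = { 0 1/4 3/8 7/16 | 15/32 1/2 1 } gives 29/64
G(brrbbbrr) = { 0 1/4 3/8 7/16 | 29/64 15/32 1/2 1 } gives 57/128
G(brrbbbrrr) = { 0 1/4 3/8 7/16 | 57/128 29/64 15/32 1/2 1 } gives 113/256
G(brrbbbrrrr) = { 0 1/4 3/8 7/16 | 113/256 57/128 29/64 15/32 1/2 1 } gives 225/512
G(brrbbbrrrrr) = { 0 1/4 3/8 7/16 | 225/512 113/256 57/128 29/64 15/32 1/2 1 } gives 449/1024
G(brrbbbrrrrrb) = { 0 1/4 3/8 7/16 449/1024 | 225/512 113/256 57/128 29/64 15/32 1/2 1 } gives 899/2048
G(brrbbbrrrrrbb) = { 0 1/4 3/8 7/16 449/1024 899/2048 | 225/512 113/256 57/128 29/64 15/32 1/2 1 } gives 1799/4096
G(brrbbbrrrrrbbr) = { 0 1/4 3/8 7/16 449/1024 899/2048 | 1799/4096 225/512 113/256 57/128 29/64 15/32 1/2 1 } gives 3597/8192
G(brrbbbrrrrrbbrb) = { 0 1/4 3/8 7/16 449/1024 899/2048 3597/8192 | 1799/4096 225/512 113/256 57/128 29/64 15/32 1/2 1 } gives 7195/16384

7195/16384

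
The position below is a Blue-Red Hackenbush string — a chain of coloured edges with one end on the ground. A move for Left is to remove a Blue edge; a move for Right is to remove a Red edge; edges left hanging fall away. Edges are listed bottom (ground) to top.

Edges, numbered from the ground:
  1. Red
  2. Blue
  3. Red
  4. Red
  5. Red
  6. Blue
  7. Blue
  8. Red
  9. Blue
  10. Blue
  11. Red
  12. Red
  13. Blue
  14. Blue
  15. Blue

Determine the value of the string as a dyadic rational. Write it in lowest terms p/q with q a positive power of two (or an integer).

R: Left { ∅ }, Right { 0 } = simplest -1
RB: Left { -1 }, Right { 0 } = simplest -1/2
RBR: Left { -1 }, Right { -1/2; 0 } = simplest -3/4
RBRR: Left { -1 }, Right { -3/4; -1/2; 0 } = simplest -7/8
RBRRR: Left { -1 }, Right { -7/8; -3/4; -1/2; 0 } = simplest -15/16
RBRRRB: Left { -1; -15/16 }, Right { -7/8; -3/4; -1/2; 0 } = simplest -29/32
RBRRRBB: Left { -1; -15/16; -29/32 }, Right { -7/8; -3/4; -1/2; 0 } = simplest -57/64
RBRRRBBR: Left { -1; -15/16; -29/32 }, Right { -57/64; -7/8; -3/4; -1/2; 0 } = simplest -115/128
RBRRRBBRB: Left { -1; -15/16; -29/32; -115/128 }, Right { -57/64; -7/8; -3/4; -1/2; 0 } = simplest -229/256
RBRRRBBRBB: Left { -1; -15/16; -29/32; -115/128; -229/256 }, Right { -57/64; -7/8; -3/4; -1/2; 0 } = simplest -457/512
RBRRRBBRBBR: Left { -1; -15/16; -29/32; -115/128; -229/256 }, Right { -457/512; -57/64; -7/8; -3/4; -1/2; 0 } = simplest -915/1024
RBRRRBBRBBRR: Left { -1; -15/16; -29/32; -115/128; -229/256 }, Right { -915/1024; -457/512; -57/64; -7/8; -3/4; -1/2; 0 } = simplest -1831/2048
RBRRRBBRBBRRB: Left { -1; -15/16; -29/32; -115/128; -229/256; -1831/2048 }, Right { -915/1024; -457/512; -57/64; -7/8; -3/4; -1/2; 0 } = simplest -3661/4096
RBRRRBBRBBRRBB: Left { -1; -15/16; -29/32; -115/128; -229/256; -1831/2048; -3661/4096 }, Right { -915/1024; -457/512; -57/64; -7/8; -3/4; -1/2; 0 } = simplest -7321/8192
RBRRRBBRBBRRBBB: Left { -1; -15/16; -29/32; -115/128; -229/256; -1831/2048; -3661/4096; -7321/8192 }, Right { -915/1024; -457/512; -57/64; -7/8; -3/4; -1/2; 0 } = simplest -14641/16384

-14641/16384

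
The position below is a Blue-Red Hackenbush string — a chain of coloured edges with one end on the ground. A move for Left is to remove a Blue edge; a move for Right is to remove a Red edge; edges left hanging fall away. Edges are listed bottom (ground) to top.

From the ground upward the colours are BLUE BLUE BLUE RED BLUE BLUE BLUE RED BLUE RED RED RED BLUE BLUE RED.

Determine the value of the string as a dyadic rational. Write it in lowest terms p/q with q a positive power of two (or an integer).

Build val(s[:k]) for k = 1..15, string s = BLUE BLUE BLUE RED BLUE BLUE BLUE RED BLUE RED RED RED BLUE BLUE RED.
edge 1 of 15 (BLUE): { 0 | — } => 1
edge 2 of 15 (BLUE): { 0,1 | — } => 2
edge 3 of 15 (BLUE): { 0,1,2 | — } => 3
edge 4 of 15 (RED): { 0,1,2 | 3 } => 5/2
edge 5 of 15 (BLUE): { 0,1,2,5/2 | 3 } => 11/4
edge 6 of 15 (BLUE): { 0,1,2,5/2,11/4 | 3 } => 23/8
edge 7 of 15 (BLUE): { 0,1,2,5/2,11/4,23/8 | 3 } => 47/16
edge 8 of 15 (RED): { 0,1,2,5/2,11/4,23/8 | 47/16,3 } => 93/32
edge 9 of 15 (BLUE): { 0,1,2,5/2,11/4,23/8,93/32 | 47/16,3 } => 187/64
edge 10 of 15 (RED): { 0,1,2,5/2,11/4,23/8,93/32 | 187/64,47/16,3 } => 373/128
edge 11 of 15 (RED): { 0,1,2,5/2,11/4,23/8,93/32 | 373/128,187/64,47/16,3 } => 745/256
edge 12 of 15 (RED): { 0,1,2,5/2,11/4,23/8,93/32 | 745/256,373/128,187/64,47/16,3 } => 1489/512
edge 13 of 15 (BLUE): { 0,1,2,5/2,11/4,23/8,93/32,1489/512 | 745/256,373/128,187/64,47/16,3 } => 2979/1024
edge 14 of 15 (BLUE): { 0,1,2,5/2,11/4,23/8,93/32,1489/512,2979/1024 | 745/256,373/128,187/64,47/16,3 } => 5959/2048
edge 15 of 15 (RED): { 0,1,2,5/2,11/4,23/8,93/32,1489/512,2979/1024 | 5959/2048,745/256,373/128,187/64,47/16,3 } => 11917/4096

11917/4096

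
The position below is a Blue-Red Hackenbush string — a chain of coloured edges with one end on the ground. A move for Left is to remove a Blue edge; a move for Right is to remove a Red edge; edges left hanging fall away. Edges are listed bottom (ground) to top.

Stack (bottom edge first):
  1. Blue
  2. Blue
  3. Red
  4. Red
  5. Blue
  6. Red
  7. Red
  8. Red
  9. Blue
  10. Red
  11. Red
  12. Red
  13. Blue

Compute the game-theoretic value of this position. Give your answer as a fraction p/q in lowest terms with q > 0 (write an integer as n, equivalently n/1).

2595/2048

Build G(s[:k]) for k = 1..13, string s = Blue Blue Red Red Blue Red Red Red Blue Red Red Red Blue.
G_1 [B]  L=[0]  R=[(no moves)]  — 1
G_2 [BB]  L=[0, 1]  R=[(no moves)]  — 2
G_3 [BBR]  L=[0, 1]  R=[2]  — 3/2
G_4 [BBRR]  L=[0, 1]  R=[3/2, 2]  — 5/4
G_5 [BBRRB]  L=[0, 1, 5/4]  R=[3/2, 2]  — 11/8
G_6 [BBRRBR]  L=[0, 1, 5/4]  R=[11/8, 3/2, 2]  — 21/16
G_7 [BBRRBRR]  L=[0, 1, 5/4]  R=[21/16, 11/8, 3/2, 2]  — 41/32
G_8 [BBRRBRRR]  L=[0, 1, 5/4]  R=[41/32, 21/16, 11/8, 3/2, 2]  — 81/64
G_9 [BBRRBRRRB]  L=[0, 1, 5/4, 81/64]  R=[41/32, 21/16, 11/8, 3/2, 2]  — 163/128
G_10 [BBRRBRRRBR]  L=[0, 1, 5/4, 81/64]  R=[163/128, 41/32, 21/16, 11/8, 3/2, 2]  — 325/256
G_11 [BBRRBRRRBRR]  L=[0, 1, 5/4, 81/64]  R=[325/256, 163/128, 41/32, 21/16, 11/8, 3/2, 2]  — 649/512
G_12 [BBRRBRRRBRRR]  L=[0, 1, 5/4, 81/64]  R=[649/512, 325/256, 163/128, 41/32, 21/16, 11/8, 3/2, 2]  — 1297/1024
G_13 [BBRRBRRRBRRRB]  L=[0, 1, 5/4, 81/64, 1297/1024]  R=[649/512, 325/256, 163/128, 41/32, 21/16, 11/8, 3/2, 2]  — 2595/2048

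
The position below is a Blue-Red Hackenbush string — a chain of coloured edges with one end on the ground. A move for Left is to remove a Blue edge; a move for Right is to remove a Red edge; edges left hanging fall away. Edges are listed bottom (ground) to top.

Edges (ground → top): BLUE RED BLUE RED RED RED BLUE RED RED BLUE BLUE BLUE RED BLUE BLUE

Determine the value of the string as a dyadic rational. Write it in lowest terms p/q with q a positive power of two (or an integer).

8823/16384

v(B) = { 0 | · } ⇒ 1
v(BR) = { 0 | 1 } ⇒ 1/2
v(BRB) = { 0, 1/2 | 1 } ⇒ 3/4
v(BRBR) = { 0, 1/2 | 3/4, 1 } ⇒ 5/8
v(BRBRR) = { 0, 1/2 | 5/8, 3/4, 1 } ⇒ 9/16
v(BRBRRR) = { 0, 1/2 | 9/16, 5/8, 3/4, 1 } ⇒ 17/32
v(BRBRRRB) = { 0, 1/2, 17/32 | 9/16, 5/8, 3/4, 1 } ⇒ 35/64
v(BRBRRRBR) = { 0, 1/2, 17/32 | 35/64, 9/16, 5/8, 3/4, 1 } ⇒ 69/128
v(BRBRRRBRR) = { 0, 1/2, 17/32 | 69/128, 35/64, 9/16, 5/8, 3/4, 1 } ⇒ 137/256
v(BRBRRRBRRB) = { 0, 1/2, 17/32, 137/256 | 69/128, 35/64, 9/16, 5/8, 3/4, 1 } ⇒ 275/512
v(BRBRRRBRRBB) = { 0, 1/2, 17/32, 137/256, 275/512 | 69/128, 35/64, 9/16, 5/8, 3/4, 1 } ⇒ 551/1024
v(BRBRRRBRRBBB) = { 0, 1/2, 17/32, 137/256, 275/512, 551/1024 | 69/128, 35/64, 9/16, 5/8, 3/4, 1 } ⇒ 1103/2048
v(BRBRRRBRRBBBR) = { 0, 1/2, 17/32, 137/256, 275/512, 551/1024 | 1103/2048, 69/128, 35/64, 9/16, 5/8, 3/4, 1 } ⇒ 2205/4096
v(BRBRRRBRRBBBRB) = { 0, 1/2, 17/32, 137/256, 275/512, 551/1024, 2205/4096 | 1103/2048, 69/128, 35/64, 9/16, 5/8, 3/4, 1 } ⇒ 4411/8192
v(BRBRRRBRRBBBRBB) = { 0, 1/2, 17/32, 137/256, 275/512, 551/1024, 2205/4096, 4411/8192 | 1103/2048, 69/128, 35/64, 9/16, 5/8, 3/4, 1 } ⇒ 8823/16384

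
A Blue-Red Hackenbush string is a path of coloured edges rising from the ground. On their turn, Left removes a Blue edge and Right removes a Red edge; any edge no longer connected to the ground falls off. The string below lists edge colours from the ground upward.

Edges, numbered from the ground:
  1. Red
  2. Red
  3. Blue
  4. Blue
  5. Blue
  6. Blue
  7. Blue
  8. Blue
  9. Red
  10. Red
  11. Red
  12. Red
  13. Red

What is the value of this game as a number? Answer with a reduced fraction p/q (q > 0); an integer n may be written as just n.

-2111/2048

Prefix values for Red Red Blue Blue Blue Blue Blue Blue Red Red Red Red Red via {L|R} + simplicity:
value_1 [R]  L=[∅]  R=[0]  so -1
value_2 [RR]  L=[∅]  R=[-1,0]  so -2
value_3 [RRB]  L=[-2]  R=[-1,0]  so -3/2
value_4 [RRBB]  L=[-2,-3/2]  R=[-1,0]  so -5/4
value_5 [RRBBB]  L=[-2,-3/2,-5/4]  R=[-1,0]  so -9/8
value_6 [RRBBBB]  L=[-2,-3/2,-5/4,-9/8]  R=[-1,0]  so -17/16
value_7 [RRBBBBB]  L=[-2,-3/2,-5/4,-9/8,-17/16]  R=[-1,0]  so -33/32
value_8 [RRBBBBBB]  L=[-2,-3/2,-5/4,-9/8,-17/16,-33/32]  R=[-1,0]  so -65/64
value_9 [RRBBBBBBR]  L=[-2,-3/2,-5/4,-9/8,-17/16,-33/32]  R=[-65/64,-1,0]  so -131/128
value_10 [RRBBBBBBRR]  L=[-2,-3/2,-5/4,-9/8,-17/16,-33/32]  R=[-131/128,-65/64,-1,0]  so -263/256
value_11 [RRBBBBBBRRR]  L=[-2,-3/2,-5/4,-9/8,-17/16,-33/32]  R=[-263/256,-131/128,-65/64,-1,0]  so -527/512
value_12 [RRBBBBBBRRRR]  L=[-2,-3/2,-5/4,-9/8,-17/16,-33/32]  R=[-527/512,-263/256,-131/128,-65/64,-1,0]  so -1055/1024
value_13 [RRBBBBBBRRRRR]  L=[-2,-3/2,-5/4,-9/8,-17/16,-33/32]  R=[-1055/1024,-527/512,-263/256,-131/128,-65/64,-1,0]  so -2111/2048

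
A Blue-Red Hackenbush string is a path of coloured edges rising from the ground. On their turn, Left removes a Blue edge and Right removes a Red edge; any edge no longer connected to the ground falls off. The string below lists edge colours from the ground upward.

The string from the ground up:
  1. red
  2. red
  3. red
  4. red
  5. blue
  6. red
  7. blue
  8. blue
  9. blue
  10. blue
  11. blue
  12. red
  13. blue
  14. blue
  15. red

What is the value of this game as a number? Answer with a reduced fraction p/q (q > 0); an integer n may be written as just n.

Prefix values for red red red red blue red blue blue blue blue blue red blue blue red via {L|R} + simplicity:
1 of 15 · r · max L −∞ · min R 0 = -1
2 of 15 · rr · max L −∞ · min R -1 = -2
3 of 15 · rrr · max L −∞ · min R -2 = -3
4 of 15 · rrrr · max L −∞ · min R -3 = -4
5 of 15 · rrrrb · max L -4 · min R -3 = -7/2
6 of 15 · rrrrbr · max L -4 · min R -7/2 = -15/4
7 of 15 · rrrrbrb · max L -15/4 · min R -7/2 = -29/8
8 of 15 · rrrrbrbb · max L -29/8 · min R -7/2 = -57/16
9 of 15 · rrrrbrbbb · max L -57/16 · min R -7/2 = -113/32
10 of 15 · rrrrbrbbbb · max L -113/32 · min R -7/2 = -225/64
11 of 15 · rrrrbrbbbbb · max L -225/64 · min R -7/2 = -449/128
12 of 15 · rrrrbrbbbbbr · max L -225/64 · min R -449/128 = -899/256
13 of 15 · rrrrbrbbbbbrb · max L -899/256 · min R -449/128 = -1797/512
14 of 15 · rrrrbrbbbbbrbb · max L -1797/512 · min R -449/128 = -3593/1024
15 of 15 · rrrrbrbbbbbrbbr · max L -1797/512 · min R -3593/1024 = -7187/2048

-7187/2048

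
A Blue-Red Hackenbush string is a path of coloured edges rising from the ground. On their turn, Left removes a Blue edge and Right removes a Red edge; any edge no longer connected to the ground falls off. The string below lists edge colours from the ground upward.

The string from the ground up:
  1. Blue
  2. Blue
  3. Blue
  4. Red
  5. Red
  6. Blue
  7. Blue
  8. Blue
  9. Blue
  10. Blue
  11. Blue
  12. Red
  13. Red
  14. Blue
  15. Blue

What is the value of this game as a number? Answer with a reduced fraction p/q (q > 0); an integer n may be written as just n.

Build g(s[:k]) for k = 1..15, string s = Blue Blue Blue Red Red Blue Blue Blue Blue Blue Blue Red Red Blue Blue.
step 1: add Blue to get B; options L={ 0 } R={  } so 1
step 2: add Blue to get BB; options L={ 0, 1 } R={  } so 2
step 3: add Blue to get BBB; options L={ 0, 1, 2 } R={  } so 3
step 4: add Red to get BBBR; options L={ 0, 1, 2 } R={ 3 } so 5/2
step 5: add Red to get BBBRR; options L={ 0, 1, 2 } R={ 5/2, 3 } so 9/4
step 6: add Blue to get BBBRRB; options L={ 0, 1, 2, 9/4 } R={ 5/2, 3 } so 19/8
step 7: add Blue to get BBBRRBB; options L={ 0, 1, 2, 9/4, 19/8 } R={ 5/2, 3 } so 39/16
step 8: add Blue to get BBBRRBBB; options L={ 0, 1, 2, 9/4, 19/8, 39/16 } R={ 5/2, 3 } so 79/32
step 9: add Blue to get BBBRRBBBB; options L={ 0, 1, 2, 9/4, 19/8, 39/16, 79/32 } R={ 5/2, 3 } so 159/64
step 10: add Blue to get BBBRRBBBBB; options L={ 0, 1, 2, 9/4, 19/8, 39/16, 79/32, 159/64 } R={ 5/2, 3 } so 319/128
step 11: add Blue to get BBBRRBBBBBB; options L={ 0, 1, 2, 9/4, 19/8, 39/16, 79/32, 159/64, 319/128 } R={ 5/2, 3 } so 639/256
step 12: add Red to get BBBRRBBBBBBR; options L={ 0, 1, 2, 9/4, 19/8, 39/16, 79/32, 159/64, 319/128 } R={ 639/256, 5/2, 3 } so 1277/512
step 13: add Red to get BBBRRBBBBBBRR; options L={ 0, 1, 2, 9/4, 19/8, 39/16, 79/32, 159/64, 319/128 } R={ 1277/512, 639/256, 5/2, 3 } so 2553/1024
step 14: add Blue to get BBBRRBBBBBBRRB; options L={ 0, 1, 2, 9/4, 19/8, 39/16, 79/32, 159/64, 319/128, 2553/1024 } R={ 1277/512, 639/256, 5/2, 3 } so 5107/2048
step 15: add Blue to get BBBRRBBBBBBRRBB; options L={ 0, 1, 2, 9/4, 19/8, 39/16, 79/32, 159/64, 319/128, 2553/1024, 5107/2048 } R={ 1277/512, 639/256, 5/2, 3 } so 10215/4096

10215/4096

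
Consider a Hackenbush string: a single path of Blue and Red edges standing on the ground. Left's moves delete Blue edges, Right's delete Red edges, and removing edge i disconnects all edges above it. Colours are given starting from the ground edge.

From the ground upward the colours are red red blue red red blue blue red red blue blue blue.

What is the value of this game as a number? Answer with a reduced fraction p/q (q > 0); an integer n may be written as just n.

-1841/1024

Recurse on prefixes of the 12-edge string red red blue red red blue blue red red blue blue blue:
1 of 12 · r · max L −∞ · min R 0 → -1
2 of 12 · rr · max L −∞ · min R -1 → -2
3 of 12 · rrb · max L -2 · min R -1 → -3/2
4 of 12 · rrbr · max L -2 · min R -3/2 → -7/4
5 of 12 · rrbrr · max L -2 · min R -7/4 → -15/8
6 of 12 · rrbrrb · max L -15/8 · min R -7/4 → -29/16
7 of 12 · rrbrrbb · max L -29/16 · min R -7/4 → -57/32
8 of 12 · rrbrrbbr · max L -29/16 · min R -57/32 → -115/64
9 of 12 · rrbrrbbrr · max L -29/16 · min R -115/64 → -231/128
10 of 12 · rrbrrbbrrb · max L -231/128 · min R -115/64 → -461/256
11 of 12 · rrbrrbbrrbb · max L -461/256 · min R -115/64 → -921/512
12 of 12 · rrbrrbbrrbbb · max L -921/512 · min R -115/64 → -1841/1024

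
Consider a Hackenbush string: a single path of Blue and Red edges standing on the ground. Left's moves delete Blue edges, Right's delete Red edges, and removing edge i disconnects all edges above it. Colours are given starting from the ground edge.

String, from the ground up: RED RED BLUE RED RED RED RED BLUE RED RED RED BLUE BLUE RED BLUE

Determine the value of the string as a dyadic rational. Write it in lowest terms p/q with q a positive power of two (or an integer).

val(R) = {  | 0 } => -1
val(RR) = {  | -1, 0 } => -2
val(RRB) = { -2 | -1, 0 } => -3/2
val(RRBR) = { -2 | -3/2, -1, 0 } => -7/4
val(RRBRR) = { -2 | -7/4, -3/2, -1, 0 } => -15/8
val(RRBRRR) = { -2 | -15/8, -7/4, -3/2, -1, 0 } => -31/16
val(RRBRRRR) = { -2 | -31/16, -15/8, -7/4, -3/2, -1, 0 } => -63/32
val(RRBRRRRB) = { -2, -63/32 | -31/16, -15/8, -7/4, -3/2, -1, 0 } => -125/64
val(RRBRRRRBR) = { -2, -63/32 | -125/64, -31/16, -15/8, -7/4, -3/2, -1, 0 } => -251/128
val(RRBRRRRBRR) = { -2, -63/32 | -251/128, -125/64, -31/16, -15/8, -7/4, -3/2, -1, 0 } => -503/256
val(RRBRRRRBRRR) = { -2, -63/32 | -503/256, -251/128, -125/64, -31/16, -15/8, -7/4, -3/2, -1, 0 } => -1007/512
val(RRBRRRRBRRRB) = { -2, -63/32, -1007/512 | -503/256, -251/128, -125/64, -31/16, -15/8, -7/4, -3/2, -1, 0 } => -2013/1024
val(RRBRRRRBRRRBB) = { -2, -63/32, -1007/512, -2013/1024 | -503/256, -251/128, -125/64, -31/16, -15/8, -7/4, -3/2, -1, 0 } => -4025/2048
val(RRBRRRRBRRRBBR) = { -2, -63/32, -1007/512, -2013/1024 | -4025/2048, -503/256, -251/128, -125/64, -31/16, -15/8, -7/4, -3/2, -1, 0 } => -8051/4096
val(RRBRRRRBRRRBBRB) = { -2, -63/32, -1007/512, -2013/1024, -8051/4096 | -4025/2048, -503/256, -251/128, -125/64, -31/16, -15/8, -7/4, -3/2, -1, 0 } => -16101/8192

-16101/8192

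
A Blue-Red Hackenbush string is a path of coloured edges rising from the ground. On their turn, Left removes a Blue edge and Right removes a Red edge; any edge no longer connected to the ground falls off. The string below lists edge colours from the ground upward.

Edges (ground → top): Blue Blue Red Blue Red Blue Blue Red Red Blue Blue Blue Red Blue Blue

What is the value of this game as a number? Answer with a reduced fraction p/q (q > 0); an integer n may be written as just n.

Recurse on prefixes of the 15-edge string Blue Blue Red Blue Red Blue Blue Red Red Blue Blue Blue Red Blue Blue:
B: Left { 0 }, Right { · } => simplest 1
BB: Left { 0, 1 }, Right { · } => simplest 2
BBR: Left { 0, 1 }, Right { 2 } => simplest 3/2
BBRB: Left { 0, 1, 3/2 }, Right { 2 } => simplest 7/4
BBRBR: Left { 0, 1, 3/2 }, Right { 7/4, 2 } => simplest 13/8
BBRBRB: Left { 0, 1, 3/2, 13/8 }, Right { 7/4, 2 } => simplest 27/16
BBRBRBB: Left { 0, 1, 3/2, 13/8, 27/16 }, Right { 7/4, 2 } => simplest 55/32
BBRBRBBR: Left { 0, 1, 3/2, 13/8, 27/16 }, Right { 55/32, 7/4, 2 } => simplest 109/64
BBRBRBBRR: Left { 0, 1, 3/2, 13/8, 27/16 }, Right { 109/64, 55/32, 7/4, 2 } => simplest 217/128
BBRBRBBRRB: Left { 0, 1, 3/2, 13/8, 27/16, 217/128 }, Right { 109/64, 55/32, 7/4, 2 } => simplest 435/256
BBRBRBBRRBB: Left { 0, 1, 3/2, 13/8, 27/16, 217/128, 435/256 }, Right { 109/64, 55/32, 7/4, 2 } => simplest 871/512
BBRBRBBRRBBB: Left { 0, 1, 3/2, 13/8, 27/16, 217/128, 435/256, 871/512 }, Right { 109/64, 55/32, 7/4, 2 } => simplest 1743/1024
BBRBRBBRRBBBR: Left { 0, 1, 3/2, 13/8, 27/16, 217/128, 435/256, 871/512 }, Right { 1743/1024, 109/64, 55/32, 7/4, 2 } => simplest 3485/2048
BBRBRBBRRBBBRB: Left { 0, 1, 3/2, 13/8, 27/16, 217/128, 435/256, 871/512, 3485/2048 }, Right { 1743/1024, 109/64, 55/32, 7/4, 2 } => simplest 6971/4096
BBRBRBBRRBBBRBB: Left { 0, 1, 3/2, 13/8, 27/16, 217/128, 435/256, 871/512, 3485/2048, 6971/4096 }, Right { 1743/1024, 109/64, 55/32, 7/4, 2 } => simplest 13943/8192

13943/8192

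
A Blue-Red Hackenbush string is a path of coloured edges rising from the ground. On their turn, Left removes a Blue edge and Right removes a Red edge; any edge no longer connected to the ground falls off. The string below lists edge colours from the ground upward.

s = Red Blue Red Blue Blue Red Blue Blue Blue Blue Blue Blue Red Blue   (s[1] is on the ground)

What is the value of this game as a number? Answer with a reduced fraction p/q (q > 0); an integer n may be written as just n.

Build value(s[:k]) for k = 1..14, string s = Red Blue Red Blue Blue Red Blue Blue Blue Blue Blue Blue Red Blue.
1 of 14 · R · max L −∞ · min R 0 so -1
2 of 14 · RB · max L -1 · min R 0 so -1/2
3 of 14 · RBR · max L -1 · min R -1/2 so -3/4
4 of 14 · RBRB · max L -3/4 · min R -1/2 so -5/8
5 of 14 · RBRBB · max L -5/8 · min R -1/2 so -9/16
6 of 14 · RBRBBR · max L -5/8 · min R -9/16 so -19/32
7 of 14 · RBRBBRB · max L -19/32 · min R -9/16 so -37/64
8 of 14 · RBRBBRBB · max L -37/64 · min R -9/16 so -73/128
9 of 14 · RBRBBRBBB · max L -73/128 · min R -9/16 so -145/256
10 of 14 · RBRBBRBBBB · max L -145/256 · min R -9/16 so -289/512
11 of 14 · RBRBBRBBBBB · max L -289/512 · min R -9/16 so -577/1024
12 of 14 · RBRBBRBBBBBB · max L -577/1024 · min R -9/16 so -1153/2048
13 of 14 · RBRBBRBBBBBBR · max L -577/1024 · min R -1153/2048 so -2307/4096
14 of 14 · RBRBBRBBBBBBRB · max L -2307/4096 · min R -1153/2048 so -4613/8192

-4613/8192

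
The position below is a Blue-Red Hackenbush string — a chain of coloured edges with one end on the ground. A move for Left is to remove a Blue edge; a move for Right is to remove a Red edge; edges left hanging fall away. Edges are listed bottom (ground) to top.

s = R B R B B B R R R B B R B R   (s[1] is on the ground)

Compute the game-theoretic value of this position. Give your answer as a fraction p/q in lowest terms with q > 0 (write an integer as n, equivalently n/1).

-4555/8192

R: Left { — }, Right { 0 } → simplest -1
RB: Left { -1 }, Right { 0 } → simplest -1/2
RBR: Left { -1 }, Right { -1/2,0 } → simplest -3/4
RBRB: Left { -1,-3/4 }, Right { -1/2,0 } → simplest -5/8
RBRBB: Left { -1,-3/4,-5/8 }, Right { -1/2,0 } → simplest -9/16
RBRBBB: Left { -1,-3/4,-5/8,-9/16 }, Right { -1/2,0 } → simplest -17/32
RBRBBBR: Left { -1,-3/4,-5/8,-9/16 }, Right { -17/32,-1/2,0 } → simplest -35/64
RBRBBBRR: Left { -1,-3/4,-5/8,-9/16 }, Right { -35/64,-17/32,-1/2,0 } → simplest -71/128
RBRBBBRRR: Left { -1,-3/4,-5/8,-9/16 }, Right { -71/128,-35/64,-17/32,-1/2,0 } → simplest -143/256
RBRBBBRRRB: Left { -1,-3/4,-5/8,-9/16,-143/256 }, Right { -71/128,-35/64,-17/32,-1/2,0 } → simplest -285/512
RBRBBBRRRBB: Left { -1,-3/4,-5/8,-9/16,-143/256,-285/512 }, Right { -71/128,-35/64,-17/32,-1/2,0 } → simplest -569/1024
RBRBBBRRRBBR: Left { -1,-3/4,-5/8,-9/16,-143/256,-285/512 }, Right { -569/1024,-71/128,-35/64,-17/32,-1/2,0 } → simplest -1139/2048
RBRBBBRRRBBRB: Left { -1,-3/4,-5/8,-9/16,-143/256,-285/512,-1139/2048 }, Right { -569/1024,-71/128,-35/64,-17/32,-1/2,0 } → simplest -2277/4096
RBRBBBRRRBBRBR: Left { -1,-3/4,-5/8,-9/16,-143/256,-285/512,-1139/2048 }, Right { -2277/4096,-569/1024,-71/128,-35/64,-17/32,-1/2,0 } → simplest -4555/8192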